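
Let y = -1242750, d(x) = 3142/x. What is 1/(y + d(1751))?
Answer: -1751/2176052108 ≈ -8.0467e-7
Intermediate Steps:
1/(y + d(1751)) = 1/(-1242750 + 3142/1751) = 1/(-2176052108/1751) = -1751/2176052108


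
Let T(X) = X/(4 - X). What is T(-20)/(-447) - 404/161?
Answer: -1082723/431802 ≈ -2.5075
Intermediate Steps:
T(-20)/(-447) - 404/161 = -1*(-20)/(-4 - 20)/(-447) - 404/161 = -1*(-20)/(-24)*(-1/447) - 404*1/161 = -1*(-20)*(-1/24)*(-1/447) - 404/161 = -⅚*(-1/447) - 404/161 = 5/2682 - 404/161 = -1082723/431802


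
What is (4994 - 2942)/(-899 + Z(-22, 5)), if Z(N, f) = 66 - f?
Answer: -1026/419 ≈ -2.4487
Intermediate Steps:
(4994 - 2942)/(-899 + Z(-22, 5)) = (4994 - 2942)/(-899 + (66 - 1*5)) = 2052/(-899 + (66 - 5)) = 2052/(-899 + 61) = 2052/(-838) = 2052*(-1/838) = -1026/419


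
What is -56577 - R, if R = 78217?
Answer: -134794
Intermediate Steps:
-56577 - R = -56577 - 1*78217 = -56577 - 78217 = -134794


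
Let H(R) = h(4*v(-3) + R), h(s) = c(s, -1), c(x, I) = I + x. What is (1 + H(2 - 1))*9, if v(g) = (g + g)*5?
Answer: -1071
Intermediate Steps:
v(g) = 10*g (v(g) = (2*g)*5 = 10*g)
h(s) = -1 + s
H(R) = -121 + R (H(R) = -1 + (4*(10*(-3)) + R) = -1 + (4*(-30) + R) = -1 + (-120 + R) = -121 + R)
(1 + H(2 - 1))*9 = (1 + (-121 + (2 - 1)))*9 = (1 + (-121 + 1))*9 = (1 - 120)*9 = -119*9 = -1071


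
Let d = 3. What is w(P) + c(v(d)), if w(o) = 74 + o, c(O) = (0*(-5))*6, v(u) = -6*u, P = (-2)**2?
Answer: 78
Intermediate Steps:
P = 4
c(O) = 0 (c(O) = 0*6 = 0)
w(P) + c(v(d)) = (74 + 4) + 0 = 78 + 0 = 78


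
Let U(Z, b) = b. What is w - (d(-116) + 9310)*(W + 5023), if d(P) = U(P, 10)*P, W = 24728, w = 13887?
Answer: -242456763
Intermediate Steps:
d(P) = 10*P
w - (d(-116) + 9310)*(W + 5023) = 13887 - (10*(-116) + 9310)*(24728 + 5023) = 13887 - (-1160 + 9310)*29751 = 13887 - 8150*29751 = 13887 - 1*242470650 = 13887 - 242470650 = -242456763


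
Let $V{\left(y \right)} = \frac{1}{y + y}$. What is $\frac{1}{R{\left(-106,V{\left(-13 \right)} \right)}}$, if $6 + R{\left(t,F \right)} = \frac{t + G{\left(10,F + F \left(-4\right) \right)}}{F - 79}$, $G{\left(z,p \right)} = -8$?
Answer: $- \frac{685}{3122} \approx -0.21941$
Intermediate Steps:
$V{\left(y \right)} = \frac{1}{2 y}$
$R{\left(t,F \right)} = -6 + \frac{-8 + t}{-79 + F}$ ($R{\left(t,F \right)} = -6 + \frac{t - 8}{F - 79} = -6 + \frac{-8 + t}{-79 + F}$)
$\frac{1}{R{\left(-106,V{\left(-13 \right)} \right)}} = \frac{1}{\frac{1}{-79 + \frac{1}{2 \left(-13\right)}} \left(466 - 106 - 6 \frac{1}{2 \left(-13\right)}\right)} = \frac{1}{\frac{1}{-79 + \frac{1}{2} \left(- \frac{1}{13}\right)} \left(466 - 106 - 6 \cdot \frac{1}{2} \left(- \frac{1}{13}\right)\right)} = \frac{1}{\frac{1}{-79 - \frac{1}{26}} \left(466 - 106 - - \frac{3}{13}\right)} = \frac{1}{\frac{1}{- \frac{2055}{26}} \left(466 - 106 + \frac{3}{13}\right)} = \frac{1}{\left(- \frac{26}{2055}\right) \frac{4683}{13}} = \frac{1}{- \frac{3122}{685}} = - \frac{685}{3122}$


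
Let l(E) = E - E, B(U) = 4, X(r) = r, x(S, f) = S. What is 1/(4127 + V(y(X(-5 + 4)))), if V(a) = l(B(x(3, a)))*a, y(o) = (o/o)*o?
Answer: 1/4127 ≈ 0.00024231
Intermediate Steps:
l(E) = 0
y(o) = o (y(o) = 1*o = o)
V(a) = 0 (V(a) = 0*a = 0)
1/(4127 + V(y(X(-5 + 4)))) = 1/(4127 + 0) = 1/4127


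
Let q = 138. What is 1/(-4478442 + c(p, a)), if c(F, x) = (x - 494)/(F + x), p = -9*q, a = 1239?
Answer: -3/13436071 ≈ -2.2328e-7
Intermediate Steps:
p = -1242 (p = -9*138 = -1242)
c(F, x) = (-494 + x)/(F + x)
1/(-4478442 + c(p, a)) = 1/(-4478442 + (-494 + 1239)/(-1242 + 1239)) = 1/(-4478442 + 745/(-3)) = 1/(-4478442 - 1/3*745) = 1/(-4478442 - 745/3) = 1/(-13436071/3) = -3/13436071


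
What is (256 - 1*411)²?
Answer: 24025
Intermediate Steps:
(256 - 1*411)² = (256 - 411)² = (-155)² = 24025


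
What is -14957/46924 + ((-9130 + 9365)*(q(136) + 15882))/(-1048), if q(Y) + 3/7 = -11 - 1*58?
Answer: -152585224609/43029308 ≈ -3546.1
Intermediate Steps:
q(Y) = -486/7 (q(Y) = -3/7 + (-11 - 1*58) = -3/7 + (-11 - 58) = -3/7 - 69 = -486/7)
-14957/46924 + ((-9130 + 9365)*(q(136) + 15882))/(-1048) = -14957/46924 + ((-9130 + 9365)*(-486/7 + 15882))/(-1048) = -14957*1/46924 + (235*(110688/7))*(-1/1048) = -14957/46924 + (26011680/7)*(-1/1048) = -14957/46924 - 3251460/917 = -152585224609/43029308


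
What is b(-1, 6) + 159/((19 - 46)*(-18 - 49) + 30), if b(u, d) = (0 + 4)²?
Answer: 9861/613 ≈ 16.086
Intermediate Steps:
b(u, d) = 16 (b(u, d) = 4² = 16)
b(-1, 6) + 159/((19 - 46)*(-18 - 49) + 30) = 16 + 159/((19 - 46)*(-18 - 49) + 30) = 16 + 159/(-27*(-67) + 30) = 16 + 159/(1809 + 30) = 16 + 159/1839 = 16 + 159*(1/1839) = 16 + 53/613 = 9861/613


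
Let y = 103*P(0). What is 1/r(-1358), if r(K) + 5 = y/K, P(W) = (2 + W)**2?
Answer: -679/3601 ≈ -0.18856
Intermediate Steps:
y = 412 (y = 103*(2 + 0)**2 = 103*2**2 = 103*4 = 412)
r(K) = -5 + 412/K
1/r(-1358) = 1/(-5 + 412/(-1358)) = 1/(-5 + 412*(-1/1358)) = 1/(-5 - 206/679) = 1/(-3601/679) = -679/3601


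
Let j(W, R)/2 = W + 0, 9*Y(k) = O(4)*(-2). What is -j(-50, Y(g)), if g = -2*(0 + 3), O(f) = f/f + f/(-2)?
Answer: 100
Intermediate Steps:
O(f) = 1 - f/2 (O(f) = 1 + f*(-½) = 1 - f/2)
g = -6 (g = -2*3 = -6)
Y(k) = 2/9 (Y(k) = ((1 - ½*4)*(-2))/9 = ((1 - 2)*(-2))/9 = (-1*(-2))/9 = (⅑)*2 = 2/9)
j(W, R) = 2*W (j(W, R) = 2*(W + 0) = 2*W)
-j(-50, Y(g)) = -2*(-50) = -1*(-100) = 100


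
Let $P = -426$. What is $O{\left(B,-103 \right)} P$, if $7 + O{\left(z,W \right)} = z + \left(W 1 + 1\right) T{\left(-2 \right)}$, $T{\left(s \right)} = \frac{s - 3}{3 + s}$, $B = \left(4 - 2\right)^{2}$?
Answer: $-215982$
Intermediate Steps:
$B = 4$ ($B = 2^{2} = 4$)
$T{\left(s \right)} = \frac{-3 + s}{3 + s}$
$O{\left(z,W \right)} = -12 + z - 5 W$ ($O{\left(z,W \right)} = -7 + \left(z + \left(W 1 + 1\right) \frac{-3 - 2}{3 - 2}\right) = -7 + \left(z + \left(W + 1\right) 1^{-1} \left(-5\right)\right) = -7 + \left(z + \left(1 + W\right) 1 \left(-5\right)\right) = -7 + \left(z + \left(1 + W\right) \left(-5\right)\right) = -7 - \left(5 - z + 5 W\right) = -12 + z - 5 W$)
$O{\left(B,-103 \right)} P = \left(-12 + 4 - -515\right) \left(-426\right) = \left(-12 + 4 + 515\right) \left(-426\right) = 507 \left(-426\right) = -215982$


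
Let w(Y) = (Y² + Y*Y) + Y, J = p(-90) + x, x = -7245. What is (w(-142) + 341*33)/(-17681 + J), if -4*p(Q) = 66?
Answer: -102878/49885 ≈ -2.0623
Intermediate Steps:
p(Q) = -33/2 (p(Q) = -¼*66 = -33/2)
J = -14523/2 (J = -33/2 - 7245 = -14523/2 ≈ -7261.5)
w(Y) = Y + 2*Y² (w(Y) = (Y² + Y²) + Y = 2*Y² + Y = Y + 2*Y²)
(w(-142) + 341*33)/(-17681 + J) = (-142*(1 + 2*(-142)) + 341*33)/(-17681 - 14523/2) = (-142*(1 - 284) + 11253)/(-49885/2) = (-142*(-283) + 11253)*(-2/49885) = (40186 + 11253)*(-2/49885) = 51439*(-2/49885) = -102878/49885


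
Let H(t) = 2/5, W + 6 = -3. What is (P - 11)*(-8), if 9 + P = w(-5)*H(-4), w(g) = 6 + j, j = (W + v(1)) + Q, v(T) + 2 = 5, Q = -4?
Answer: 864/5 ≈ 172.80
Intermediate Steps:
v(T) = 3 (v(T) = -2 + 5 = 3)
W = -9 (W = -6 - 3 = -9)
j = -10 (j = (-9 + 3) - 4 = -6 - 4 = -10)
H(t) = 2/5 (H(t) = 2*(1/5) = 2/5)
w(g) = -4 (w(g) = 6 - 10 = -4)
P = -53/5 (P = -9 - 4*2/5 = -9 - 8/5 = -53/5 ≈ -10.600)
(P - 11)*(-8) = (-53/5 - 11)*(-8) = -108/5*(-8) = 864/5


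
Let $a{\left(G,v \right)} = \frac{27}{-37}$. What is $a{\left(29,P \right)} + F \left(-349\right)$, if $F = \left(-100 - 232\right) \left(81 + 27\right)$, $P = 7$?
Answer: $\frac{463008501}{37} \approx 1.2514 \cdot 10^{7}$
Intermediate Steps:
$a{\left(G,v \right)} = - \frac{27}{37}$ ($a{\left(G,v \right)} = 27 \left(- \frac{1}{37}\right) = - \frac{27}{37}$)
$F = -35856$ ($F = \left(-100 - 232\right) 108 = \left(-332\right) 108 = -35856$)
$a{\left(29,P \right)} + F \left(-349\right) = - \frac{27}{37} - -12513744 = - \frac{27}{37} + 12513744 = \frac{463008501}{37}$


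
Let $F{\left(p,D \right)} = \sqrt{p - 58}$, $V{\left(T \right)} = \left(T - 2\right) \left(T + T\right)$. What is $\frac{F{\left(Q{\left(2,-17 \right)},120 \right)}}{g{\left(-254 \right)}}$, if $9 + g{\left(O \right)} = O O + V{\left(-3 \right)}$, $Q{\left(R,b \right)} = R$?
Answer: $\frac{2 i \sqrt{14}}{64537} \approx 0.00011595 i$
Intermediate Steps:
$V{\left(T \right)} = 2 T \left(-2 + T\right)$ ($V{\left(T \right)} = \left(-2 + T\right) 2 T = 2 T \left(-2 + T\right)$)
$F{\left(p,D \right)} = \sqrt{-58 + p}$
$g{\left(O \right)} = 21 + O^{2}$ ($g{\left(O \right)} = -9 + \left(O O + 2 \left(-3\right) \left(-2 - 3\right)\right) = -9 + \left(O^{2} + 2 \left(-3\right) \left(-5\right)\right) = -9 + \left(O^{2} + 30\right) = -9 + \left(30 + O^{2}\right) = 21 + O^{2}$)
$\frac{F{\left(Q{\left(2,-17 \right)},120 \right)}}{g{\left(-254 \right)}} = \frac{\sqrt{-58 + 2}}{21 + \left(-254\right)^{2}} = \frac{\sqrt{-56}}{21 + 64516} = \frac{2 i \sqrt{14}}{64537}$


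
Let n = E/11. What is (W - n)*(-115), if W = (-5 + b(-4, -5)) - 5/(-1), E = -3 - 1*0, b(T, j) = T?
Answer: 4715/11 ≈ 428.64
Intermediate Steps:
E = -3 (E = -3 + 0 = -3)
n = -3/11 ≈ -0.27273
W = -4 (W = (-5 - 4) - 5/(-1) = -9 - 5*(-1) = -9 + 5 = -4)
(W - n)*(-115) = (-4 - 1*(-3/11))*(-115) = (-4 + 3/11)*(-115) = -41/11*(-115) = 4715/11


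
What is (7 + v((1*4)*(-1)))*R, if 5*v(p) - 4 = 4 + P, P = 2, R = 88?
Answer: 792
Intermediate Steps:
v(p) = 2 (v(p) = ⅘ + (4 + 2)/5 = ⅘ + (⅕)*6 = ⅘ + 6/5 = 2)
(7 + v((1*4)*(-1)))*R = (7 + 2)*88 = 9*88 = 792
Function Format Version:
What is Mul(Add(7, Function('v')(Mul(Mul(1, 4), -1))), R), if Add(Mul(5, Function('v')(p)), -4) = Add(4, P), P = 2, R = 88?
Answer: 792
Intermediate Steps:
Function('v')(p) = 2 (Function('v')(p) = Add(Rational(4, 5), Mul(Rational(1, 5), Add(4, 2))) = Add(Rational(4, 5), Mul(Rational(1, 5), 6)) = Add(Rational(4, 5), Rational(6, 5)) = 2)
Mul(Add(7, Function('v')(Mul(Mul(1, 4), -1))), R) = Mul(Add(7, 2), 88) = Mul(9, 88) = 792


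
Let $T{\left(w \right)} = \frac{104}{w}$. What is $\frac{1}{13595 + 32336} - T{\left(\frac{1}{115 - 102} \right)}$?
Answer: $- \frac{62098711}{45931} \approx -1352.0$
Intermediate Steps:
$\frac{1}{13595 + 32336} - T{\left(\frac{1}{115 - 102} \right)} = \frac{1}{13595 + 32336} - \frac{104}{\frac{1}{115 - 102}} = \frac{1}{45931} - \frac{104}{\frac{1}{13}} = \frac{1}{45931} - 104 \frac{1}{\frac{1}{13}} = \frac{1}{45931} - 104 \cdot 13 = \frac{1}{45931} - 1352 = - \frac{62098711}{45931}$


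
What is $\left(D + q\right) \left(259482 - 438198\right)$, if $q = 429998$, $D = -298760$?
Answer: $-23454330408$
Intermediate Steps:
$\left(D + q\right) \left(259482 - 438198\right) = \left(-298760 + 429998\right) \left(259482 - 438198\right) = 131238 \left(-178716\right) = -23454330408$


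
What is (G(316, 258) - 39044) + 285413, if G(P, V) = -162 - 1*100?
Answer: 246107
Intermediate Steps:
G(P, V) = -262 (G(P, V) = -162 - 100 = -262)
(G(316, 258) - 39044) + 285413 = (-262 - 39044) + 285413 = -39306 + 285413 = 246107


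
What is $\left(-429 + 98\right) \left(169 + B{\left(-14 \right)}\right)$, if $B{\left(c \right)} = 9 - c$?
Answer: $-63552$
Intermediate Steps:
$\left(-429 + 98\right) \left(169 + B{\left(-14 \right)}\right) = \left(-429 + 98\right) \left(169 + \left(9 - -14\right)\right) = - 331 \left(169 + \left(9 + 14\right)\right) = - 331 \left(169 + 23\right) = \left(-331\right) 192 = -63552$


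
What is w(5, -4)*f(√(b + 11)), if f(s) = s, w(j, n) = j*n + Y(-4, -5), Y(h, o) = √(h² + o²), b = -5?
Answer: √6*(-20 + √41) ≈ -33.305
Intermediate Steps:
w(j, n) = √41 + j*n (w(j, n) = j*n + √((-4)² + (-5)²) = j*n + √(16 + 25) = j*n + √41 = √41 + j*n)
w(5, -4)*f(√(b + 11)) = (√41 + 5*(-4))*√(-5 + 11) = (√41 - 20)*√6 = (-20 + √41)*√6 = √6*(-20 + √41)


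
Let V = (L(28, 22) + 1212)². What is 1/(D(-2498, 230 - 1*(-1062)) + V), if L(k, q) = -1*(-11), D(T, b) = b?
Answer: 1/1497021 ≈ 6.6799e-7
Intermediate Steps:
L(k, q) = 11
V = 1495729 (V = (11 + 1212)² = 1223² = 1495729)
1/(D(-2498, 230 - 1*(-1062)) + V) = 1/((230 - 1*(-1062)) + 1495729) = 1/((230 + 1062) + 1495729) = 1/(1292 + 1495729) = 1/1497021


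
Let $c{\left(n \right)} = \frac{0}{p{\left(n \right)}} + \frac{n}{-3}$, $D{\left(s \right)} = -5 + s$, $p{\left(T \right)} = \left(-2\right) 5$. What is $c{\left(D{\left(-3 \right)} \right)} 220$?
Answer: $\frac{1760}{3} \approx 586.67$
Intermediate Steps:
$p{\left(T \right)} = -10$
$c{\left(n \right)} = - \frac{n}{3}$ ($c{\left(n \right)} = \frac{0}{-10} + \frac{n}{-3} = 0 \left(- \frac{1}{10}\right) + n \left(- \frac{1}{3}\right) = 0 - \frac{n}{3} = - \frac{n}{3}$)
$c{\left(D{\left(-3 \right)} \right)} 220 = - \frac{-5 - 3}{3} \cdot 220 = \left(- \frac{1}{3}\right) \left(-8\right) 220 = \frac{8}{3} \cdot 220 = \frac{1760}{3}$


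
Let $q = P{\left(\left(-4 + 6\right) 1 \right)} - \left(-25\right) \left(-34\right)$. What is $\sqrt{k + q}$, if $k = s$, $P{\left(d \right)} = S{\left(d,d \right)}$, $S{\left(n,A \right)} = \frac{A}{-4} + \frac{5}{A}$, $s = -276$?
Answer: $2 i \sqrt{281} \approx 33.526 i$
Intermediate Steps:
$S{\left(n,A \right)} = \frac{5}{A} - \frac{A}{4}$ ($S{\left(n,A \right)} = A \left(- \frac{1}{4}\right) + \frac{5}{A} = - \frac{A}{4} + \frac{5}{A} = \frac{5}{A} - \frac{A}{4}$)
$P{\left(d \right)} = \frac{5}{d} - \frac{d}{4}$
$k = -276$
$q = -848$ ($q = \left(\frac{5}{\left(-4 + 6\right) 1} - \frac{\left(-4 + 6\right) 1}{4}\right) - \left(-25\right) \left(-34\right) = \left(\frac{5}{2 \cdot 1} - \frac{2 \cdot 1}{4}\right) - 850 = \left(\frac{5}{2} - \frac{1}{2}\right) - 850 = 2 - 850 = -848$)
$\sqrt{k + q} = \sqrt{-276 - 848} = \sqrt{-1124} = 2 i \sqrt{281}$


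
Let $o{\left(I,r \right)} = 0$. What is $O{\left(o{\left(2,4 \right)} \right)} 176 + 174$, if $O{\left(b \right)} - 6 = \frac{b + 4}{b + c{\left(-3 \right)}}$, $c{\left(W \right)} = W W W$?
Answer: $\frac{32506}{27} \approx 1203.9$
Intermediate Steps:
$c{\left(W \right)} = W^{3}$ ($c{\left(W \right)} = W^{2} W = W^{3}$)
$O{\left(b \right)} = 6 + \frac{4 + b}{-27 + b}$ ($O{\left(b \right)} = 6 + \frac{b + 4}{b + \left(-3\right)^{3}} = 6 + \frac{4 + b}{b - 27} = 6 + \frac{4 + b}{-27 + b}$)
$O{\left(o{\left(2,4 \right)} \right)} 176 + 174 = \frac{-158 + 7 \cdot 0}{-27 + 0} \cdot 176 + 174 = \frac{-158 + 0}{-27} \cdot 176 + 174 = \left(- \frac{1}{27}\right) \left(-158\right) 176 + 174 = \frac{158}{27} \cdot 176 + 174 = \frac{27808}{27} + 174 = \frac{32506}{27}$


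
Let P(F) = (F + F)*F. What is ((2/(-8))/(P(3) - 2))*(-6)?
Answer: 3/32 ≈ 0.093750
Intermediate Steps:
P(F) = 2*F² (P(F) = (2*F)*F = 2*F²)
((2/(-8))/(P(3) - 2))*(-6) = ((2/(-8))/(2*3² - 2))*(-6) = ((2*(-⅛))/(2*9 - 2))*(-6) = -1/(4*(18 - 2))*(-6) = -¼/16*(-6) = -¼*1/16*(-6) = -1/64*(-6) = 3/32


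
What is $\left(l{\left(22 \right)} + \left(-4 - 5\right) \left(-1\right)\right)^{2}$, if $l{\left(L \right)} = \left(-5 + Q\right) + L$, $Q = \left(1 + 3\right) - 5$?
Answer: $625$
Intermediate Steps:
$Q = -1$ ($Q = 4 - 5 = -1$)
$l{\left(L \right)} = -6 + L$ ($l{\left(L \right)} = \left(-5 - 1\right) + L = -6 + L$)
$\left(l{\left(22 \right)} + \left(-4 - 5\right) \left(-1\right)\right)^{2} = \left(\left(-6 + 22\right) + \left(-4 - 5\right) \left(-1\right)\right)^{2} = \left(16 - -9\right)^{2} = \left(16 + 9\right)^{2} = 25^{2} = 625$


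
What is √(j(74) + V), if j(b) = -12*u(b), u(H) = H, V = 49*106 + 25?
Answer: √4331 ≈ 65.810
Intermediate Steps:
V = 5219 (V = 5194 + 25 = 5219)
j(b) = -12*b
√(j(74) + V) = √(-12*74 + 5219) = √(-888 + 5219) = √4331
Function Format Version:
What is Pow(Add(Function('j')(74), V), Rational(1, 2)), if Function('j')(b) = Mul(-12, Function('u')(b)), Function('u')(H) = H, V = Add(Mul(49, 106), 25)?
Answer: Pow(4331, Rational(1, 2)) ≈ 65.810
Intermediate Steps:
V = 5219 (V = Add(5194, 25) = 5219)
Function('j')(b) = Mul(-12, b)
Pow(Add(Function('j')(74), V), Rational(1, 2)) = Pow(Add(Mul(-12, 74), 5219), Rational(1, 2)) = Pow(Add(-888, 5219), Rational(1, 2)) = Pow(4331, Rational(1, 2))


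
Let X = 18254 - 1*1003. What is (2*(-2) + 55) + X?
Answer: 17302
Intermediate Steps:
X = 17251 (X = 18254 - 1003 = 17251)
(2*(-2) + 55) + X = (2*(-2) + 55) + 17251 = (-4 + 55) + 17251 = 51 + 17251 = 17302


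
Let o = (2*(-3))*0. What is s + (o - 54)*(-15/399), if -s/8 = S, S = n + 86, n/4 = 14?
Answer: -150818/133 ≈ -1134.0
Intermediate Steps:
n = 56 (n = 4*14 = 56)
o = 0 (o = -6*0 = 0)
S = 142 (S = 56 + 86 = 142)
s = -1136 (s = -8*142 = -1136)
s + (o - 54)*(-15/399) = -1136 + (0 - 54)*(-15/399) = -1136 - (-810)/399 = -1136 - 54*(-5/133) = -1136 + 270/133 = -150818/133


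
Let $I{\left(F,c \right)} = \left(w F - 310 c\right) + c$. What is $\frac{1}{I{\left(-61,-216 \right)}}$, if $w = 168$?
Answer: $\frac{1}{56496} \approx 1.77 \cdot 10^{-5}$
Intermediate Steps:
$I{\left(F,c \right)} = - 309 c + 168 F$ ($I{\left(F,c \right)} = \left(168 F - 310 c\right) + c = \left(- 310 c + 168 F\right) + c = - 309 c + 168 F$)
$\frac{1}{I{\left(-61,-216 \right)}} = \frac{1}{\left(-309\right) \left(-216\right) + 168 \left(-61\right)} = \frac{1}{66744 - 10248} = \frac{1}{56496}$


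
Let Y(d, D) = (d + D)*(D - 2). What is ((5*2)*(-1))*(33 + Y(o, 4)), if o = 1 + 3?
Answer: -490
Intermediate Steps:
o = 4
Y(d, D) = (-2 + D)*(D + d) (Y(d, D) = (D + d)*(-2 + D) = (-2 + D)*(D + d))
((5*2)*(-1))*(33 + Y(o, 4)) = ((5*2)*(-1))*(33 + (4² - 2*4 - 2*4 + 4*4)) = (10*(-1))*(33 + (16 - 8 - 8 + 16)) = -10*(33 + 16) = -10*49 = -490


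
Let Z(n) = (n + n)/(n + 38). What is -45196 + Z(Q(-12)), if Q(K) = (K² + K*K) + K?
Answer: -7095496/157 ≈ -45194.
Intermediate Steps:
Q(K) = K + 2*K² (Q(K) = (K² + K²) + K = 2*K² + K = K + 2*K²)
Z(n) = 2*n/(38 + n) (Z(n) = (2*n)/(38 + n) = 2*n/(38 + n))
-45196 + Z(Q(-12)) = -45196 + 2*(-12*(1 + 2*(-12)))/(38 - 12*(1 + 2*(-12))) = -45196 + 2*(-12*(1 - 24))/(38 - 12*(1 - 24)) = -45196 + 2*(-12*(-23))/(38 - 12*(-23)) = -45196 + 2*276/(38 + 276) = -45196 + 2*276/314 = -45196 + 2*276*(1/314) = -45196 + 276/157 = -7095496/157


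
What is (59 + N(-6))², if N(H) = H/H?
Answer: 3600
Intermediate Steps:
N(H) = 1
(59 + N(-6))² = (59 + 1)² = 60² = 3600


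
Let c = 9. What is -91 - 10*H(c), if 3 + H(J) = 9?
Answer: -151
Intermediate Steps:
H(J) = 6 (H(J) = -3 + 9 = 6)
-91 - 10*H(c) = -91 - 10*6 = -91 - 60 = -151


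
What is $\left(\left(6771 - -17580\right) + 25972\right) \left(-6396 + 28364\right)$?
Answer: $1105495664$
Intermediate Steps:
$\left(\left(6771 - -17580\right) + 25972\right) \left(-6396 + 28364\right) = \left(\left(6771 + 17580\right) + 25972\right) 21968 = \left(24351 + 25972\right) 21968 = 50323 \cdot 21968 = 1105495664$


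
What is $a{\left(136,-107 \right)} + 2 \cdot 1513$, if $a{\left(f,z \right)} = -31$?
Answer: $2995$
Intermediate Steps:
$a{\left(136,-107 \right)} + 2 \cdot 1513 = -31 + 2 \cdot 1513 = -31 + 3026 = 2995$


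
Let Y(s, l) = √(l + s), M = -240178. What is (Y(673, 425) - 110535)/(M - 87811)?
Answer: 110535/327989 - 3*√122/327989 ≈ 0.33691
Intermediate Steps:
(Y(673, 425) - 110535)/(M - 87811) = (√(425 + 673) - 110535)/(-240178 - 87811) = (√1098 - 110535)/(-327989) = (3*√122 - 110535)*(-1/327989) = (-110535 + 3*√122)*(-1/327989) = 110535/327989 - 3*√122/327989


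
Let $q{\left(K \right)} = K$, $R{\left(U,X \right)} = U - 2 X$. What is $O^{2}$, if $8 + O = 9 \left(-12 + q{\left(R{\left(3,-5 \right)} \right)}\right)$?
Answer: $1$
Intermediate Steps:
$O = 1$ ($O = -8 + 9 \left(-12 + \left(3 - -10\right)\right) = -8 + 9 \left(-12 + \left(3 + 10\right)\right) = -8 + 9 \left(-12 + 13\right) = -8 + 9 \cdot 1 = -8 + 9 = 1$)
$O^{2} = 1^{2} = 1$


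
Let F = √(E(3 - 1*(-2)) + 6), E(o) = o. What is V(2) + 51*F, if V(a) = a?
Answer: 2 + 51*√11 ≈ 171.15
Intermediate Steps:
F = √11 (F = √((3 - 1*(-2)) + 6) = √((3 + 2) + 6) = √(5 + 6) = √11 ≈ 3.3166)
V(2) + 51*F = 2 + 51*√11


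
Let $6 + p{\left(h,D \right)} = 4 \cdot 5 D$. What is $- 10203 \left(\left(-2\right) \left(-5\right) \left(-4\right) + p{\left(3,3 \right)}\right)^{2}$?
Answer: $-1999788$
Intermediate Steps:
$p{\left(h,D \right)} = -6 + 20 D$ ($p{\left(h,D \right)} = -6 + 4 \cdot 5 D = -6 + 20 D$)
$- 10203 \left(\left(-2\right) \left(-5\right) \left(-4\right) + p{\left(3,3 \right)}\right)^{2} = - 10203 \left(\left(-2\right) \left(-5\right) \left(-4\right) + \left(-6 + 20 \cdot 3\right)\right)^{2} = - 10203 \left(10 \left(-4\right) + \left(-6 + 60\right)\right)^{2} = - 10203 \left(-40 + 54\right)^{2} = - 10203 \cdot 14^{2} = \left(-10203\right) 196 = -1999788$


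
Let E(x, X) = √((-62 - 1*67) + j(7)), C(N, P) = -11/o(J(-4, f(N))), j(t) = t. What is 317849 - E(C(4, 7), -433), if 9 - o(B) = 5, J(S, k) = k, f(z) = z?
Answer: 317849 - I*√122 ≈ 3.1785e+5 - 11.045*I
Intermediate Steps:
o(B) = 4 (o(B) = 9 - 1*5 = 9 - 5 = 4)
C(N, P) = -11/4
E(x, X) = I*√122 (E(x, X) = √((-62 - 1*67) + 7) = √((-62 - 67) + 7) = √(-129 + 7) = √(-122) = I*√122)
317849 - E(C(4, 7), -433) = 317849 - I*√122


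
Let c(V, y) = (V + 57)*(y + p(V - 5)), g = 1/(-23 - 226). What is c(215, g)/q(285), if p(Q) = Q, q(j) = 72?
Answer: 1777826/2241 ≈ 793.32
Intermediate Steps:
g = -1/249 (g = 1/(-249) = -1/249 ≈ -0.0040161)
c(V, y) = (57 + V)*(-5 + V + y) (c(V, y) = (V + 57)*(y + (V - 5)) = (57 + V)*(y + (-5 + V)) = (57 + V)*(-5 + V + y))
c(215, g)/q(285) = (-285 + 215² + 52*215 + 57*(-1/249) + 215*(-1/249))/72 = (-285 + 46225 + 11180 - 19/83 - 215/249)*(1/72) = (14222608/249)*(1/72) = 1777826/2241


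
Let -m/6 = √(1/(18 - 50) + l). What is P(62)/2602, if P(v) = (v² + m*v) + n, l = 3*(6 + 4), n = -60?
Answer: 1892/1301 - 93*√1918/5204 ≈ 0.67161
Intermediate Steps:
l = 30 (l = 3*10 = 30)
m = -3*√1918/4 (m = -6*√(1/(18 - 50) + 30) = -6*√(1/(-32) + 30) = -6*√(-1/32 + 30) = -3*√1918/4 ≈ -32.846)
P(v) = -60 + v² - 3*v*√1918/4 (P(v) = (v² + (-3*√1918/4)*v) - 60 = (v² - 3*v*√1918/4) - 60 = -60 + v² - 3*v*√1918/4)
P(62)/2602 = (-60 + 62² - ¾*62*√1918)/2602 = (-60 + 3844 - 93*√1918/2)*(1/2602) = (3784 - 93*√1918/2)*(1/2602) = 1892/1301 - 93*√1918/5204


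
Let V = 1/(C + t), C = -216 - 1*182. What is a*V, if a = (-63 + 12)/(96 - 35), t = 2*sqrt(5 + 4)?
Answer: 51/23912 ≈ 0.0021328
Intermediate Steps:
t = 6 (t = 2*sqrt(9) = 2*3 = 6)
C = -398 (C = -216 - 182 = -398)
V = -1/392 (V = 1/(-398 + 6) = 1/(-392) = -1/392 ≈ -0.0025510)
a = -51/61 ≈ -0.83607
a*V = -51/61*(-1/392) = 51/23912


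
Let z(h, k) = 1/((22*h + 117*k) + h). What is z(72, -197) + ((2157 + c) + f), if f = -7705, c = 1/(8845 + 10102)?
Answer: -2248788430262/405333171 ≈ -5548.0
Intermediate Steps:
c = 1/18947 ≈ 5.2779e-5
z(h, k) = 1/(23*h + 117*k)
z(72, -197) + ((2157 + c) + f) = 1/(23*72 + 117*(-197)) + ((2157 + 1/18947) - 7705) = 1/(1656 - 23049) + (40868680/18947 - 7705) = 1/(-21393) - 105117955/18947 = -1/21393 - 105117955/18947 = -2248788430262/405333171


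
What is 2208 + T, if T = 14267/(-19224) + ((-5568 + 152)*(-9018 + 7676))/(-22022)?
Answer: 36123609101/19243224 ≈ 1877.2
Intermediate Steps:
T = -6365429491/19243224 (T = 14267*(-1/19224) - 5416*(-1342)*(-1/22022) = -14267/19224 + 7268272*(-1/22022) = -14267/19224 - 330376/1001 = -6365429491/19243224 ≈ -330.79)
2208 + T = 2208 - 6365429491/19243224 = 36123609101/19243224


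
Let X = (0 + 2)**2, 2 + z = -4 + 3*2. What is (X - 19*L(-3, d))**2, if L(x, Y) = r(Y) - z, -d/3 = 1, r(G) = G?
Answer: 3721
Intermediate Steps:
z = 0 (z = -2 + (-4 + 3*2) = -2 + (-4 + 6) = -2 + 2 = 0)
d = -3 (d = -3*1 = -3)
X = 4 (X = 2**2 = 4)
L(x, Y) = Y (L(x, Y) = Y - 1*0 = Y + 0 = Y)
(X - 19*L(-3, d))**2 = (4 - 19*(-3))**2 = (4 + 57)**2 = 61**2 = 3721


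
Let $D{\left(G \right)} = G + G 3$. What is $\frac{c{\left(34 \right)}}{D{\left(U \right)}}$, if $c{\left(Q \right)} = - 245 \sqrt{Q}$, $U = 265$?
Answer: $- \frac{49 \sqrt{34}}{212} \approx -1.3477$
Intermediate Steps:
$D{\left(G \right)} = 4 G$ ($D{\left(G \right)} = G + 3 G = 4 G$)
$\frac{c{\left(34 \right)}}{D{\left(U \right)}} = \frac{\left(-245\right) \sqrt{34}}{4 \cdot 265} = \frac{\left(-245\right) \sqrt{34}}{1060} = - 245 \sqrt{34} \cdot \frac{1}{1060} = - \frac{49 \sqrt{34}}{212}$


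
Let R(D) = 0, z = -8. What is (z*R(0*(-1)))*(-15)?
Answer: 0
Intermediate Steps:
(z*R(0*(-1)))*(-15) = -8*0*(-15) = 0*(-15) = 0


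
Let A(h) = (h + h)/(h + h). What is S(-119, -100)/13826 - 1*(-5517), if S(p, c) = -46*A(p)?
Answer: 38138998/6913 ≈ 5517.0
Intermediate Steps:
A(h) = 1 (A(h) = (2*h)/((2*h)) = (2*h)*(1/(2*h)) = 1)
S(p, c) = -46 (S(p, c) = -46*1 = -46)
S(-119, -100)/13826 - 1*(-5517) = -46/13826 - 1*(-5517) = -46*1/13826 + 5517 = -23/6913 + 5517 = 38138998/6913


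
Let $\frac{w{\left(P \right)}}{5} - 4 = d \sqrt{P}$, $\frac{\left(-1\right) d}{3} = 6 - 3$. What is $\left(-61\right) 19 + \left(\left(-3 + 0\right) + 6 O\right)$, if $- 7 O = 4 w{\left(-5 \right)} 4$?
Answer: $- \frac{10054}{7} + \frac{4320 i \sqrt{5}}{7} \approx -1436.3 + 1380.0 i$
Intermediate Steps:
$d = -9$ ($d = - 3 \left(6 - 3\right) = \left(-3\right) 3 = -9$)
$w{\left(P \right)} = 20 - 45 \sqrt{P}$ ($w{\left(P \right)} = 20 + 5 \left(- 9 \sqrt{P}\right) = 20 - 45 \sqrt{P}$)
$O = - \frac{320}{7} + \frac{720 i \sqrt{5}}{7}$ ($O = - \frac{4 \left(20 - 45 \sqrt{-5}\right) 4}{7} = - \frac{4 \left(20 - 45 i \sqrt{5}\right) 4}{7} = - \frac{\left(80 - 180 i \sqrt{5}\right) 4}{7} = - \frac{320 - 720 i \sqrt{5}}{7} = - \frac{320}{7} + \frac{720 i \sqrt{5}}{7} \approx -45.714 + 230.0 i$)
$\left(-61\right) 19 + \left(\left(-3 + 0\right) + 6 O\right) = \left(-61\right) 19 + \left(\left(-3 + 0\right) + 6 \left(- \frac{320}{7} + \frac{720 i \sqrt{5}}{7}\right)\right) = -1159 - \left(\frac{1941}{7} - \frac{4320 i \sqrt{5}}{7}\right) = - \frac{10054}{7} + \frac{4320 i \sqrt{5}}{7}$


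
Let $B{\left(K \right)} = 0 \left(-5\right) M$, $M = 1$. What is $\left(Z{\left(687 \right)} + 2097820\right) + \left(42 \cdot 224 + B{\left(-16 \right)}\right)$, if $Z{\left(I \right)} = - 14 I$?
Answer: $2097610$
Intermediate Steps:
$B{\left(K \right)} = 0$ ($B{\left(K \right)} = 0 \left(-5\right) 1 = 0 \cdot 1 = 0$)
$\left(Z{\left(687 \right)} + 2097820\right) + \left(42 \cdot 224 + B{\left(-16 \right)}\right) = \left(\left(-14\right) 687 + 2097820\right) + \left(42 \cdot 224 + 0\right) = \left(-9618 + 2097820\right) + \left(9408 + 0\right) = 2088202 + 9408 = 2097610$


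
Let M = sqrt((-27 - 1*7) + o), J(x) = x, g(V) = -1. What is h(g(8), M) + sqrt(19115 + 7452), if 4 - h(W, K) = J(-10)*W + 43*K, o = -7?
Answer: -6 + sqrt(26567) - 43*I*sqrt(41) ≈ 156.99 - 275.33*I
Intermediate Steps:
M = I*sqrt(41) (M = sqrt((-27 - 1*7) - 7) = sqrt((-27 - 7) - 7) = sqrt(-34 - 7) = sqrt(-41) = I*sqrt(41) ≈ 6.4031*I)
h(W, K) = 4 - 43*K + 10*W (h(W, K) = 4 - (-10*W + 43*K) = 4 + (-43*K + 10*W) = 4 - 43*K + 10*W)
h(g(8), M) + sqrt(19115 + 7452) = (4 - 43*I*sqrt(41) + 10*(-1)) + sqrt(19115 + 7452) = (4 - 43*I*sqrt(41) - 10) + sqrt(26567) = (-6 - 43*I*sqrt(41)) + sqrt(26567) = -6 + sqrt(26567) - 43*I*sqrt(41)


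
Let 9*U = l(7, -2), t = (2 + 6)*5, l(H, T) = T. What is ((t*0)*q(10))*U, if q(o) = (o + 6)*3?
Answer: 0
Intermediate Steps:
t = 40 (t = 8*5 = 40)
U = -2/9 (U = (⅑)*(-2) = -2/9 ≈ -0.22222)
q(o) = 18 + 3*o (q(o) = (6 + o)*3 = 18 + 3*o)
((t*0)*q(10))*U = ((40*0)*(18 + 3*10))*(-2/9) = (0*(18 + 30))*(-2/9) = (0*48)*(-2/9) = 0*(-2/9) = 0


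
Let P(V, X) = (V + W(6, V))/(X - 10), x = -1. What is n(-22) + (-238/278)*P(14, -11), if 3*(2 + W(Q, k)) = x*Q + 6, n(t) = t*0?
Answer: 68/139 ≈ 0.48921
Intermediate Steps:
n(t) = 0
W(Q, k) = -Q/3 (W(Q, k) = -2 + (-Q + 6)/3 = -2 + (6 - Q)/3 = -2 + (2 - Q/3) = -Q/3)
P(V, X) = (-2 + V)/(-10 + X) (P(V, X) = (V - 1/3*6)/(X - 10) = (V - 2)/(-10 + X) = (-2 + V)/(-10 + X))
n(-22) + (-238/278)*P(14, -11) = 0 + (-238/278)*((-2 + 14)/(-10 - 11)) = 0 + (-238*1/278)*(12/(-21)) = 0 - (-17)*12/417 = 0 - 119/139*(-4/7) = 0 + 68/139 = 68/139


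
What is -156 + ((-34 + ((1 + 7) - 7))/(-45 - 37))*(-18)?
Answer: -6693/41 ≈ -163.24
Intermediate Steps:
-156 + ((-34 + ((1 + 7) - 7))/(-45 - 37))*(-18) = -156 + ((-34 + (8 - 7))/(-82))*(-18) = -156 + ((-34 + 1)*(-1/82))*(-18) = -156 - 33*(-1/82)*(-18) = -156 + (33/82)*(-18) = -156 - 297/41 = -6693/41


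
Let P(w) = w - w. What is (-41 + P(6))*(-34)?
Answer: 1394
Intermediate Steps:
P(w) = 0
(-41 + P(6))*(-34) = (-41 + 0)*(-34) = -41*(-34) = 1394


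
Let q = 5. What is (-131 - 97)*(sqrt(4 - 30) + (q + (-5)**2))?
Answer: -6840 - 228*I*sqrt(26) ≈ -6840.0 - 1162.6*I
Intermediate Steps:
(-131 - 97)*(sqrt(4 - 30) + (q + (-5)**2)) = (-131 - 97)*(sqrt(4 - 30) + (5 + (-5)**2)) = -228*(sqrt(-26) + (5 + 25)) = -228*(I*sqrt(26) + 30) = -228*(30 + I*sqrt(26)) = -6840 - 228*I*sqrt(26)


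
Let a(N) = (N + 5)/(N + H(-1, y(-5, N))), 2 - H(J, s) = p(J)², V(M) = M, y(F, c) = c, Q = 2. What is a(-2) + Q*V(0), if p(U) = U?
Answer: -3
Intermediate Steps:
H(J, s) = 2 - J²
a(N) = (5 + N)/(1 + N) (a(N) = (N + 5)/(N + (2 - 1*(-1)²)) = (5 + N)/(N + (2 - 1*1)) = (5 + N)/(N + (2 - 1)) = (5 + N)/(N + 1) = (5 + N)/(1 + N))
a(-2) + Q*V(0) = (5 - 2)/(1 - 2) + 2*0 = 3/(-1) + 0 = -1*3 + 0 = -3 + 0 = -3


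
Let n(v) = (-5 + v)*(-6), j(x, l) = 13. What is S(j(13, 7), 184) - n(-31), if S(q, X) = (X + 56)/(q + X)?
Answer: -42312/197 ≈ -214.78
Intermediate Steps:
n(v) = 30 - 6*v
S(q, X) = (56 + X)/(X + q)
S(j(13, 7), 184) - n(-31) = (56 + 184)/(184 + 13) - (30 - 6*(-31)) = 240/197 - (30 + 186) = (1/197)*240 - 1*216 = 240/197 - 216 = -42312/197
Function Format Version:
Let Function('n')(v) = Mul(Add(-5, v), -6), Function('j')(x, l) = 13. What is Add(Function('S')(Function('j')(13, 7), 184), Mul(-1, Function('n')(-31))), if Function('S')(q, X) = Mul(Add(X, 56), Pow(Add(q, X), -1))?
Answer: Rational(-42312, 197) ≈ -214.78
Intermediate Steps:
Function('n')(v) = Add(30, Mul(-6, v))
Function('S')(q, X) = Mul(Pow(Add(X, q), -1), Add(56, X)) (Function('S')(q, X) = Mul(Add(56, X), Pow(Add(X, q), -1)) = Mul(Pow(Add(X, q), -1), Add(56, X)))
Add(Function('S')(Function('j')(13, 7), 184), Mul(-1, Function('n')(-31))) = Add(Mul(Pow(Add(184, 13), -1), Add(56, 184)), Mul(-1, Add(30, Mul(-6, -31)))) = Add(Mul(Pow(197, -1), 240), Mul(-1, Add(30, 186))) = Add(Mul(Rational(1, 197), 240), Mul(-1, 216)) = Add(Rational(240, 197), -216) = Rational(-42312, 197)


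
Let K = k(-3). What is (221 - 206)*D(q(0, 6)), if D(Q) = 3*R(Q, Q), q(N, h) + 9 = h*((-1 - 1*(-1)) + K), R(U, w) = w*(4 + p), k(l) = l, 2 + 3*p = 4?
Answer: -5670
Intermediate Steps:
p = ⅔ (p = -⅔ + (⅓)*4 = -⅔ + 4/3 = ⅔ ≈ 0.66667)
R(U, w) = 14*w/3 (R(U, w) = w*(4 + ⅔) = w*(14/3) = 14*w/3)
K = -3
q(N, h) = -9 - 3*h (q(N, h) = -9 + h*((-1 - 1*(-1)) - 3) = -9 + h*((-1 + 1) - 3) = -9 + h*(0 - 3) = -9 + h*(-3) = -9 - 3*h)
D(Q) = 14*Q (D(Q) = 3*(14*Q/3) = 14*Q)
(221 - 206)*D(q(0, 6)) = (221 - 206)*(14*(-9 - 3*6)) = 15*(14*(-9 - 18)) = 15*(14*(-27)) = 15*(-378) = -5670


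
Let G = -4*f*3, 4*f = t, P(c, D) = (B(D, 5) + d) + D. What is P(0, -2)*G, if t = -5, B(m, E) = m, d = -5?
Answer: -135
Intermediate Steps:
P(c, D) = -5 + 2*D (P(c, D) = (D - 5) + D = (-5 + D) + D = -5 + 2*D)
f = -5/4 (f = (¼)*(-5) = -5/4 ≈ -1.2500)
G = 15 (G = -4*(-5/4)*3 = 5*3 = 15)
P(0, -2)*G = (-5 + 2*(-2))*15 = (-5 - 4)*15 = -9*15 = -135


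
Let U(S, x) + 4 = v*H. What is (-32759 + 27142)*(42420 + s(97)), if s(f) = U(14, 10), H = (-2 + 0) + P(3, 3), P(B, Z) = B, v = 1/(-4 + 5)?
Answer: -238256289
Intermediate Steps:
v = 1 (v = 1/1 = 1)
H = 1 (H = (-2 + 0) + 3 = -2 + 3 = 1)
U(S, x) = -3 (U(S, x) = -4 + 1*1 = -4 + 1 = -3)
s(f) = -3
(-32759 + 27142)*(42420 + s(97)) = (-32759 + 27142)*(42420 - 3) = -5617*42417 = -238256289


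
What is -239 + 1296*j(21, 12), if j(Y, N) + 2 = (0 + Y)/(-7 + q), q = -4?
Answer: -58357/11 ≈ -5305.2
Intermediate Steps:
j(Y, N) = -2 - Y/11 (j(Y, N) = -2 + (0 + Y)/(-7 - 4) = -2 + Y/(-11) = -2 + Y*(-1/11) = -2 - Y/11)
-239 + 1296*j(21, 12) = -239 + 1296*(-2 - 1/11*21) = -239 + 1296*(-2 - 21/11) = -239 + 1296*(-43/11) = -239 - 55728/11 = -58357/11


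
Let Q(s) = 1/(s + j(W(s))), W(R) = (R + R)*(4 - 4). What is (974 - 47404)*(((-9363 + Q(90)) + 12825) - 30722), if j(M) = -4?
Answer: 54424294185/43 ≈ 1.2657e+9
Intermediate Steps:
W(R) = 0 (W(R) = (2*R)*0 = 0)
Q(s) = 1/(-4 + s) (Q(s) = 1/(s - 4) = 1/(-4 + s))
(974 - 47404)*(((-9363 + Q(90)) + 12825) - 30722) = (974 - 47404)*(((-9363 + 1/(-4 + 90)) + 12825) - 30722) = -46430*(((-9363 + 1/86) + 12825) - 30722) = -46430*((-805217/86 + 12825) - 30722) = -46430*(297733/86 - 30722) = -46430*(-2344359/86) = 54424294185/43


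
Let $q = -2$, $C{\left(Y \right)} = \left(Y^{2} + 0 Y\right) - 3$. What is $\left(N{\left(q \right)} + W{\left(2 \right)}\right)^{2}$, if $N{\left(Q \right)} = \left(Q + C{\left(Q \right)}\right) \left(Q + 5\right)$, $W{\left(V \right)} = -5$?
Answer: $64$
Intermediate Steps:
$C{\left(Y \right)} = -3 + Y^{2}$ ($C{\left(Y \right)} = \left(Y^{2} + 0\right) - 3 = Y^{2} - 3 = -3 + Y^{2}$)
$N{\left(Q \right)} = \left(5 + Q\right) \left(-3 + Q + Q^{2}\right)$ ($N{\left(Q \right)} = \left(Q + \left(-3 + Q^{2}\right)\right) \left(Q + 5\right) = \left(-3 + Q + Q^{2}\right) \left(5 + Q\right) = \left(5 + Q\right) \left(-3 + Q + Q^{2}\right)$)
$\left(N{\left(q \right)} + W{\left(2 \right)}\right)^{2} = \left(\left(-15 + \left(-2\right)^{3} + 2 \left(-2\right) + 6 \left(-2\right)^{2}\right) - 5\right)^{2} = \left(\left(-15 - 8 - 4 + 6 \cdot 4\right) - 5\right)^{2} = \left(\left(-15 - 8 - 4 + 24\right) - 5\right)^{2} = \left(-3 - 5\right)^{2} = \left(-8\right)^{2} = 64$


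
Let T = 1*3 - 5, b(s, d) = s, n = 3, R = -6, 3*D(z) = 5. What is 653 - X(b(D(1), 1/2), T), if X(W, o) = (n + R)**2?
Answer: 644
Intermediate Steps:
D(z) = 5/3 (D(z) = (1/3)*5 = 5/3)
T = -2 (T = 3 - 5 = -2)
X(W, o) = 9 (X(W, o) = (3 - 6)**2 = (-3)**2 = 9)
653 - X(b(D(1), 1/2), T) = 653 - 1*9 = 653 - 9 = 644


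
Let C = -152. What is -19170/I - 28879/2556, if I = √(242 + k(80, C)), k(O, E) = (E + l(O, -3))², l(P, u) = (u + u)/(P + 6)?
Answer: -28879/2556 - 274770*√43205979/14401993 ≈ -136.70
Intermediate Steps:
l(P, u) = 2*u/(6 + P) (l(P, u) = (2*u)/(6 + P) = 2*u/(6 + P))
k(O, E) = (E - 6/(6 + O))² (k(O, E) = (E + 2*(-3)/(6 + O))² = (E - 6/(6 + O))²)
I = √43205979/43 (I = √(242 + (-152 - 6/(6 + 80))²) = √(242 + (-152 - 6/86)²) = √(242 + (-152 - 6*1/86)²) = √(242 + (-152 - 3/43)²) = √(242 + (-6539/43)²) = √(242 + 42758521/1849) = √(43205979/1849) = √43205979/43 ≈ 152.86)
-19170/I - 28879/2556 = -19170*43*√43205979/43205979 - 28879/2556 = -274770*√43205979/14401993 - 28879*1/2556 = -274770*√43205979/14401993 - 28879/2556 = -28879/2556 - 274770*√43205979/14401993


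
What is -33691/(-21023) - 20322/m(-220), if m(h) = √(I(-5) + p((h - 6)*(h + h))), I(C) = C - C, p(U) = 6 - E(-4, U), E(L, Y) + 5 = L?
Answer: 33691/21023 - 6774*√15/5 ≈ -5245.5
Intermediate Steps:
E(L, Y) = -5 + L
p(U) = 15 (p(U) = 6 - (-5 - 4) = 6 - 1*(-9) = 6 + 9 = 15)
I(C) = 0
m(h) = √15 (m(h) = √(0 + 15) = √15)
-33691/(-21023) - 20322/m(-220) = -33691/(-21023) - 20322*√15/15 = -33691*(-1/21023) - 6774*√15/5 = 33691/21023 - 6774*√15/5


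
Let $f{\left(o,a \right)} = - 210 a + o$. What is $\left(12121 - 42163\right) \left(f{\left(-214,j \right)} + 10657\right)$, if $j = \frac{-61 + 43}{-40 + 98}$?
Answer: $- \frac{9154908954}{29} \approx -3.1569 \cdot 10^{8}$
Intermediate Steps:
$j = - \frac{9}{29}$ ($j = - \frac{18}{58} = \left(-18\right) \frac{1}{58} = - \frac{9}{29} \approx -0.31034$)
$f{\left(o,a \right)} = o - 210 a$
$\left(12121 - 42163\right) \left(f{\left(-214,j \right)} + 10657\right) = \left(12121 - 42163\right) \left(\left(-214 - - \frac{1890}{29}\right) + 10657\right) = - 30042 \left(\left(-214 + \frac{1890}{29}\right) + 10657\right) = - 30042 \left(- \frac{4316}{29} + 10657\right) = \left(-30042\right) \frac{304737}{29} = - \frac{9154908954}{29}$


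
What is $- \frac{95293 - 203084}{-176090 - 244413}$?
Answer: $- \frac{107791}{420503} \approx -0.25634$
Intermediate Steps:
$- \frac{95293 - 203084}{-176090 - 244413} = - \frac{-107791}{-420503} = - \frac{\left(-107791\right) \left(-1\right)}{420503} = \left(-1\right) \frac{107791}{420503} = - \frac{107791}{420503}$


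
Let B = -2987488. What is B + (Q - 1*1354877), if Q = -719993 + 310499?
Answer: -4751859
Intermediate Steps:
Q = -409494
B + (Q - 1*1354877) = -2987488 + (-409494 - 1*1354877) = -2987488 + (-409494 - 1354877) = -2987488 - 1764371 = -4751859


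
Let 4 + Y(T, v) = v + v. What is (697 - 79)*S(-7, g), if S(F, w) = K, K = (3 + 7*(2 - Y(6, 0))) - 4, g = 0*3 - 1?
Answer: 25338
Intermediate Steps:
g = -1 (g = 0 - 1 = -1)
Y(T, v) = -4 + 2*v (Y(T, v) = -4 + (v + v) = -4 + 2*v)
K = 41 (K = (3 + 7*(2 - (-4 + 2*0))) - 4 = (3 + 7*(2 - (-4 + 0))) - 4 = (3 + 7*(2 - 1*(-4))) - 4 = (3 + 7*(2 + 4)) - 4 = (3 + 7*6) - 4 = (3 + 42) - 4 = 45 - 4 = 41)
S(F, w) = 41
(697 - 79)*S(-7, g) = (697 - 79)*41 = 618*41 = 25338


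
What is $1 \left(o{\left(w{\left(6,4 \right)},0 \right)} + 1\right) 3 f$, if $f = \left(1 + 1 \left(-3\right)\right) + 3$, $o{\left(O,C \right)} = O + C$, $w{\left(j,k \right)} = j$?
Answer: $21$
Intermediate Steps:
$o{\left(O,C \right)} = C + O$
$f = 1$ ($f = \left(1 - 3\right) + 3 = -2 + 3 = 1$)
$1 \left(o{\left(w{\left(6,4 \right)},0 \right)} + 1\right) 3 f = 1 \left(\left(0 + 6\right) + 1\right) 3 \cdot 1 = 1 \left(6 + 1\right) 3 \cdot 1 = 1 \cdot 7 \cdot 3 \cdot 1 = 1 \cdot 21 \cdot 1 = 21 \cdot 1 = 21$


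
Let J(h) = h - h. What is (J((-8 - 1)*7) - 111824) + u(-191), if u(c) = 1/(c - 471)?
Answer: -74027489/662 ≈ -1.1182e+5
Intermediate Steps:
u(c) = 1/(-471 + c)
J(h) = 0
(J((-8 - 1)*7) - 111824) + u(-191) = (0 - 111824) + 1/(-471 - 191) = -111824 + 1/(-662) = -111824 - 1/662 = -74027489/662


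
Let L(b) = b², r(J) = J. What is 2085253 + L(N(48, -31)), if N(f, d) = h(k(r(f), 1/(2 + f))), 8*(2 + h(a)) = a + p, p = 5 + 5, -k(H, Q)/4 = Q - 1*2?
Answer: 1303283161/625 ≈ 2.0853e+6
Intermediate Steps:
k(H, Q) = 8 - 4*Q (k(H, Q) = -4*(Q - 1*2) = -4*(Q - 2) = -4*(-2 + Q) = 8 - 4*Q)
p = 10
h(a) = -¾ + a/8 (h(a) = -2 + (a + 10)/8 = -2 + (10 + a)/8 = -2 + (5/4 + a/8) = -¾ + a/8)
N(f, d) = ¼ - 1/(2*(2 + f)) (N(f, d) = -¾ + (8 - 4/(2 + f))/8 = -¾ + (1 - 1/(2*(2 + f))) = ¼ - 1/(2*(2 + f)))
2085253 + L(N(48, -31)) = 2085253 + ((¼)*48/(2 + 48))² = 2085253 + ((¼)*48/50)² = 2085253 + ((¼)*48*(1/50))² = 2085253 + (6/25)² = 2085253 + 36/625 = 1303283161/625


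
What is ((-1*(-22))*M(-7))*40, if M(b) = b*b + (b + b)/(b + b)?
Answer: 44000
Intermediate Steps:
M(b) = 1 + b² (M(b) = b² + (2*b)/((2*b)) = b² + (2*b)*(1/(2*b)) = b² + 1 = 1 + b²)
((-1*(-22))*M(-7))*40 = ((-1*(-22))*(1 + (-7)²))*40 = (22*(1 + 49))*40 = (22*50)*40 = 1100*40 = 44000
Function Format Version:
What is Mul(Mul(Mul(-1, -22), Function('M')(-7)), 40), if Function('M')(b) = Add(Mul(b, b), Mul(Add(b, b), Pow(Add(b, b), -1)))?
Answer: 44000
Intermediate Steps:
Function('M')(b) = Add(1, Pow(b, 2)) (Function('M')(b) = Add(Pow(b, 2), Mul(Mul(2, b), Pow(Mul(2, b), -1))) = Add(Pow(b, 2), Mul(Mul(2, b), Mul(Rational(1, 2), Pow(b, -1)))) = Add(Pow(b, 2), 1) = Add(1, Pow(b, 2)))
Mul(Mul(Mul(-1, -22), Function('M')(-7)), 40) = Mul(Mul(Mul(-1, -22), Add(1, Pow(-7, 2))), 40) = Mul(Mul(22, Add(1, 49)), 40) = Mul(Mul(22, 50), 40) = Mul(1100, 40) = 44000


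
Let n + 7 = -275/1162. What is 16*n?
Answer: -67272/581 ≈ -115.79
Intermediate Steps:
n = -8409/1162 (n = -7 - 275/1162 = -8409/1162 ≈ -7.2367)
16*n = 16*(-8409/1162) = -67272/581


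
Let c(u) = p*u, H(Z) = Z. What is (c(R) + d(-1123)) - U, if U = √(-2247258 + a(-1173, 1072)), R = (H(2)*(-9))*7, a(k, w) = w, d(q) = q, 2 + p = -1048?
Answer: 131177 - I*√2246186 ≈ 1.3118e+5 - 1498.7*I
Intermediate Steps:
p = -1050 (p = -2 - 1048 = -1050)
R = -126 (R = (2*(-9))*7 = -18*7 = -126)
c(u) = -1050*u
U = I*√2246186 (U = √(-2247258 + 1072) = √(-2246186) = I*√2246186 ≈ 1498.7*I)
(c(R) + d(-1123)) - U = (-1050*(-126) - 1123) - I*√2246186 = (132300 - 1123) - I*√2246186 = 131177 - I*√2246186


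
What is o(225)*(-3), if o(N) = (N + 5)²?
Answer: -158700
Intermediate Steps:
o(N) = (5 + N)²
o(225)*(-3) = (5 + 225)²*(-3) = 230²*(-3) = 52900*(-3) = -158700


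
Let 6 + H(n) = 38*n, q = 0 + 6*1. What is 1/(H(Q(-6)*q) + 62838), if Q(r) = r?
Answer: 1/61464 ≈ 1.6270e-5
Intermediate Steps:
q = 6 (q = 0 + 6 = 6)
H(n) = -6 + 38*n
1/(H(Q(-6)*q) + 62838) = 1/((-6 + 38*(-6*6)) + 62838) = 1/((-6 + 38*(-36)) + 62838) = 1/((-6 - 1368) + 62838) = 1/(-1374 + 62838) = 1/61464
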